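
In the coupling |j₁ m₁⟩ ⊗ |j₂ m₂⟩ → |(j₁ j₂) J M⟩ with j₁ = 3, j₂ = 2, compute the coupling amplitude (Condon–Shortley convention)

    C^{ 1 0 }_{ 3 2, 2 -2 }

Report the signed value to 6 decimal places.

+√(1/7) = +0.377964

√[3·4!2!0!/7! · 5!1!0!4!1!1!] = √(576/7)
  +(−1)^0/∏(0,4,1,0,1,0)! = 1/24  (running 1/24)
⟨..|..⟩ = √(576/7)·(1/24) = +0.377964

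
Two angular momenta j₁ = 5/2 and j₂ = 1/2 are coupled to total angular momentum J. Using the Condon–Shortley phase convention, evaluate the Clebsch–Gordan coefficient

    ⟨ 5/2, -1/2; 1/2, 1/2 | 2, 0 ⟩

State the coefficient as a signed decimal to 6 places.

j₁+j₂−J=1  J+j₁−j₂=4  J−j₁+j₂=0  j₁+j₂+J+1=6
(j₁±m₁, j₂±m₂, J±M) = (2,3,1,0,2,2)
P² = 8
sum k=1..1:
  [1] −1/4 = -1/4
S = -1/4
C² = P²·S² = 1/2 ; C = -0.707107

−√(1/2) ≈ -0.707107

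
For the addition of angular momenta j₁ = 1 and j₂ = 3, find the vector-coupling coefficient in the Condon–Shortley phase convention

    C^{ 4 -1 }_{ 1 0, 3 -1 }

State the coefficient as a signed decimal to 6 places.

+0.731925

√[9·0!2!6!/9! · 1!1!2!4!3!5!] = √(8640/7)
  +(−1)^0/∏(0,0,1,2,1,4)! = 1/48  (running 1/48)
⟨..|..⟩ = √(8640/7)·(1/48) = +0.731925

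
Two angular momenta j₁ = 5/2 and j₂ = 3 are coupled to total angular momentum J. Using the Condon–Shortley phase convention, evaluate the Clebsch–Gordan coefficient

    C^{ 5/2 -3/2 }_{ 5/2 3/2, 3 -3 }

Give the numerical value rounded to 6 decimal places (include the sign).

√[6·3!2!3!/9! · 4!1!0!6!1!4!] = √(3456/7)
  +(−1)^0/∏(0,3,1,0,1,3)! = 1/36  (running 1/36)
⟨..|..⟩ = √(3456/7)·(1/36) = +0.617213

+0.617213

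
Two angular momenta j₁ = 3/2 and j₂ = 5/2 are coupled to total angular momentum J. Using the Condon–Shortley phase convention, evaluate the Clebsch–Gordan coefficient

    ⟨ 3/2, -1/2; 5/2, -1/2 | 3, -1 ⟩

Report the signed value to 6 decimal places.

-0.129099  (= −√(1/60))

√[7·1!2!4!/8! · 1!2!2!3!2!4!] = √(48/5)
  +(−1)^0/∏(0,1,2,2,0,2)! = 1/8  (running 1/8)
  +(−1)^1/∏(1,0,1,1,1,3)! = -1/6  (running -1/24)
⟨..|..⟩ = √(48/5)·(-1/24) = -0.129099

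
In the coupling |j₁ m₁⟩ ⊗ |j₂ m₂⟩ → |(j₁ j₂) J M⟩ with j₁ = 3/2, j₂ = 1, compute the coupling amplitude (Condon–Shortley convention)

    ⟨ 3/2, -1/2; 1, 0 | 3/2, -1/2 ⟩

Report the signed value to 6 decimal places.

√[4·1!2!1!/5! · 1!2!1!1!1!2!] = √(4/15)
  +(−1)^0/∏(0,1,2,1,0,0)! = 1/2  (running 1/2)
  +(−1)^1/∏(1,0,1,0,1,1)! = -1  (running -1/2)
⟨..|..⟩ = √(4/15)·(-1/2) = -0.258199

−√(1/15) ≈ -0.258199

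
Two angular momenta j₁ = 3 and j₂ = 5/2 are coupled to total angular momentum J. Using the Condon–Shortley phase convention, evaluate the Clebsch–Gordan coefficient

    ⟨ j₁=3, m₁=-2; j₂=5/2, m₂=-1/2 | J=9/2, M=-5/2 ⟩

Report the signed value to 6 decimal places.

-0.497468

√[10·1!5!4!/11! · 1!5!2!3!2!7!] = √(115200/11)
  +(−1)^0/∏(0,1,5,2,0,2)! = 1/480  (running 1/480)
  +(−1)^1/∏(1,0,4,1,1,3)! = -1/144  (running -7/1440)
⟨..|..⟩ = √(115200/11)·(-7/1440) = -0.497468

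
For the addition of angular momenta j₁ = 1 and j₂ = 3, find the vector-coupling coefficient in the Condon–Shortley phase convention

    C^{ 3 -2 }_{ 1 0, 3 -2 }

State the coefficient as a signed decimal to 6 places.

j₁+j₂−J=1  J+j₁−j₂=1  J−j₁+j₂=5  j₁+j₂+J+1=8
(j₁±m₁, j₂±m₂, J±M) = (1,1,1,5,1,5)
P² = 300
sum k=0..1:
  [0] +1/24 = 1/24
  [1] −1/120 = -1/120
S = 1/30
C² = P²·S² = 1/3 ; C = +0.577350

+0.577350  (= +√(1/3))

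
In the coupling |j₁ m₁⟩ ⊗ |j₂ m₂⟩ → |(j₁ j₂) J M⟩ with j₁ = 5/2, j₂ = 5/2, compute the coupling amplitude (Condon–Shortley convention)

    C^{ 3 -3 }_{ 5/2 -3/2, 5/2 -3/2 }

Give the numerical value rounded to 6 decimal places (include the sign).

-0.666667

j₁+j₂−J=2  J+j₁−j₂=3  J−j₁+j₂=3  j₁+j₂+J+1=9
(j₁±m₁, j₂±m₂, J±M) = (1,4,1,4,0,6)
P² = 576
sum k=1..1:
  [1] −1/36 = -1/36
S = -1/36
C² = P²·S² = 4/9 ; C = -0.666667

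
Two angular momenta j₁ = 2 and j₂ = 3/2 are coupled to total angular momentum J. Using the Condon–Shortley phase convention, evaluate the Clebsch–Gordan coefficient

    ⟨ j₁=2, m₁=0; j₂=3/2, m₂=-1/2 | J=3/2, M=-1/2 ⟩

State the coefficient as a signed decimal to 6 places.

j₁+j₂−J=2  J+j₁−j₂=2  J−j₁+j₂=1  j₁+j₂+J+1=6
(j₁±m₁, j₂±m₂, J±M) = (2,2,1,2,1,2)
P² = 16/45
sum k=0..1:
  [0] +1/4 = 1/4
  [1] −1/1 = -1
S = -3/4
C² = P²·S² = 1/5 ; C = -0.447214

−√(1/5) = -0.447214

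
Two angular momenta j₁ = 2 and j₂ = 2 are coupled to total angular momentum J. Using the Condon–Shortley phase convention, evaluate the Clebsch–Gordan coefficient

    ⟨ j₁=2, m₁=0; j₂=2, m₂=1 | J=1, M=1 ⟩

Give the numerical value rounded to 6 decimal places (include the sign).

+0.547723

√[3·3!1!1!/6! · 2!2!3!1!2!0!] = √(6/5)
  +(−1)^2/∏(2,1,0,1,1,0)! = 1/2  (running 1/2)
⟨..|..⟩ = √(6/5)·(1/2) = +0.547723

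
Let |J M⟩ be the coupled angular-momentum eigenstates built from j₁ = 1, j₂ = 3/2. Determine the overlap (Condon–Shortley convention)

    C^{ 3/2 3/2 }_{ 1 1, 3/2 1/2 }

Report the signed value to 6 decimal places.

+√(2/5) = +0.632456

√[4·1!1!2!/5! · 2!0!2!1!3!0!] = √(8/5)
  +(−1)^0/∏(0,1,0,2,1,0)! = 1/2  (running 1/2)
⟨..|..⟩ = √(8/5)·(1/2) = +0.632456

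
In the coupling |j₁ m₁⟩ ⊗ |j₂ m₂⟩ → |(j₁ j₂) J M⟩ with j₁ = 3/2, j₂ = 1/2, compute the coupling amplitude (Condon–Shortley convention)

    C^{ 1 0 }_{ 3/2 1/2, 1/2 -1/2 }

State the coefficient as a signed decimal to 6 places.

j₁+j₂−J=1  J+j₁−j₂=2  J−j₁+j₂=0  j₁+j₂+J+1=4
(j₁±m₁, j₂±m₂, J±M) = (2,1,0,1,1,1)
P² = 1/2
sum k=0..0:
  [0] +1/1 = 1
S = 1
C² = P²·S² = 1/2 ; C = +0.707107

+0.707107  (= +√(1/2))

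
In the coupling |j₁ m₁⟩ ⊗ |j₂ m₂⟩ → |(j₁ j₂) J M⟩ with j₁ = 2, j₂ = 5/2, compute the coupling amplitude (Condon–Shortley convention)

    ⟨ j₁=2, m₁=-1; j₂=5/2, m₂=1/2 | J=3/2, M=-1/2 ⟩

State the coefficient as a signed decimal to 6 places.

√[4·3!1!2!/7! · 1!3!3!2!1!2!] = √(48/35)
  +(−1)^2/∏(2,1,1,1,0,1)! = 1/2  (running 1/2)
  +(−1)^3/∏(3,0,0,0,1,2)! = -1/12  (running 5/12)
⟨..|..⟩ = √(48/35)·(5/12) = +0.487950

+√(5/21) ≈ +0.487950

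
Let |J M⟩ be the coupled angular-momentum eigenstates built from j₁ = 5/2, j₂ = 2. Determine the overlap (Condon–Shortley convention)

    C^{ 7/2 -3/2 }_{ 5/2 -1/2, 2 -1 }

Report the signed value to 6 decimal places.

j₁+j₂−J=1  J+j₁−j₂=4  J−j₁+j₂=3  j₁+j₂+J+1=9
(j₁±m₁, j₂±m₂, J±M) = (2,3,1,3,2,5)
P² = 384/7
sum k=0..1:
  [0] +1/12 = 1/12
  [1] −1/24 = -1/24
S = 1/24
C² = P²·S² = 2/21 ; C = +0.308607

+0.308607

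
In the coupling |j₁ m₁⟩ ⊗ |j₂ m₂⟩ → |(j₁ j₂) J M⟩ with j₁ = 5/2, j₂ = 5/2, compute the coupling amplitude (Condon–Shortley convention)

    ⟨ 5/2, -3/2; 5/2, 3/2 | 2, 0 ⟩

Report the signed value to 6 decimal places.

-0.109109  (= −√(1/84))

triangle: 3!×2!×2!/8! = 24/40320
(j±m)!: 1!×4!×4!×1!×2!×2! = 2304
prefactor² = (2J+1)×Δ×N² = 48/7
  k=2: +1/(2!×1!×2!×2!×0!×0!) = 1/8
  k=3: −1/(3!×0!×1!×1!×1!×1!) = -1/6
Σ = -1/24  ⇒  CG² = 48/7×(-1/24)² = 1/84
CG = −√(1/84) = -0.109109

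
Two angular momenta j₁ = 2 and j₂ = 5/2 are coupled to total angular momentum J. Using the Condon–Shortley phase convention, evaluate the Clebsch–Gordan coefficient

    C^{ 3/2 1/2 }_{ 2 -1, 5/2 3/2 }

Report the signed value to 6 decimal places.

+0.138013  (= +√(2/105))

triangle: 3!×1!×2!/7! = 12/5040
(j±m)!: 1!×3!×4!×1!×2!×1! = 288
prefactor² = (2J+1)×Δ×N² = 96/35
  k=2: +1/(2!×1!×1!×2!×0!×0!) = 1/4
  k=3: −1/(3!×0!×0!×1!×1!×1!) = -1/6
Σ = 1/12  ⇒  CG² = 96/35×1/12² = 2/105
CG = +√(2/105) = +0.138013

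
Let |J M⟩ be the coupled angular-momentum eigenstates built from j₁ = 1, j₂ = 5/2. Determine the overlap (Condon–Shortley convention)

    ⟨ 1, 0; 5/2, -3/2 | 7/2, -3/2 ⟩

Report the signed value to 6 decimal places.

+0.690066  (= +√(10/21))

√[8·0!2!5!/8! · 1!1!1!4!2!5!] = √(1920/7)
  +(−1)^0/∏(0,0,1,1,1,4)! = 1/24  (running 1/24)
⟨..|..⟩ = √(1920/7)·(1/24) = +0.690066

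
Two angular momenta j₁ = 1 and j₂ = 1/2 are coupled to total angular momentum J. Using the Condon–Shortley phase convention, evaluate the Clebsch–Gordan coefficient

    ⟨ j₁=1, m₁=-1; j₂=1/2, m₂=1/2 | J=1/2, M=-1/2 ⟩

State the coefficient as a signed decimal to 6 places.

−√(2/3) = -0.816497

j₁+j₂−J=1  J+j₁−j₂=1  J−j₁+j₂=0  j₁+j₂+J+1=3
(j₁±m₁, j₂±m₂, J±M) = (0,2,1,0,0,1)
P² = 2/3
sum k=1..1:
  [1] −1/1 = -1
S = -1
C² = P²·S² = 2/3 ; C = -0.816497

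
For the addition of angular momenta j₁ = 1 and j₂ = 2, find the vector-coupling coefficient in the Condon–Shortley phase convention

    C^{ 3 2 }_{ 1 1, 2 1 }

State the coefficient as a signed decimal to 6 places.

+0.816497

j₁+j₂−J=0  J+j₁−j₂=2  J−j₁+j₂=4  j₁+j₂+J+1=7
(j₁±m₁, j₂±m₂, J±M) = (2,0,3,1,5,1)
P² = 96
sum k=0..0:
  [0] +1/12 = 1/12
S = 1/12
C² = P²·S² = 2/3 ; C = +0.816497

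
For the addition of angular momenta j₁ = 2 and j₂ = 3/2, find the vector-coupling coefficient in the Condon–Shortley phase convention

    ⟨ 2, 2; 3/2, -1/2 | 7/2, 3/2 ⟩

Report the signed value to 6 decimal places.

j₁+j₂−J=0  J+j₁−j₂=4  J−j₁+j₂=3  j₁+j₂+J+1=8
(j₁±m₁, j₂±m₂, J±M) = (4,0,1,2,5,2)
P² = 2304/7
sum k=0..0:
  [0] +1/48 = 1/48
S = 1/48
C² = P²·S² = 1/7 ; C = +0.377964

+0.377964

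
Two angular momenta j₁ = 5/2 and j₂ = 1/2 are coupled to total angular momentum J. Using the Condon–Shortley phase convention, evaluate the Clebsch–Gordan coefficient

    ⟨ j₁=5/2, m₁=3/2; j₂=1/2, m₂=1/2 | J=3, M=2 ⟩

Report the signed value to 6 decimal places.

+√(5/6) ≈ +0.912871

√[7·0!5!1!/7! · 4!1!1!0!5!1!] = √(480)
  +(−1)^0/∏(0,0,1,1,4,0)! = 1/24  (running 1/24)
⟨..|..⟩ = √(480)·(1/24) = +0.912871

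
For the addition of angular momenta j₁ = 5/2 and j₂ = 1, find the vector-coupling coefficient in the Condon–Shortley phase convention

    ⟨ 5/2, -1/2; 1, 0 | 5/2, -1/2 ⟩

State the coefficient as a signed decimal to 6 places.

-0.169031  (= −√(1/35))

√[6·1!4!1!/7! · 2!3!1!1!2!3!] = √(144/35)
  +(−1)^0/∏(0,1,3,1,1,0)! = 1/6  (running 1/6)
  +(−1)^1/∏(1,0,2,0,2,1)! = -1/4  (running -1/12)
⟨..|..⟩ = √(144/35)·(-1/12) = -0.169031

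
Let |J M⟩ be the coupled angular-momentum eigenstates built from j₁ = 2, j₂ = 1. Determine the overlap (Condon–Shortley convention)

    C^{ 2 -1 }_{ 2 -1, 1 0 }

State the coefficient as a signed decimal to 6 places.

j₁+j₂−J=1  J+j₁−j₂=3  J−j₁+j₂=1  j₁+j₂+J+1=6
(j₁±m₁, j₂±m₂, J±M) = (1,3,1,1,1,3)
P² = 3/2
sum k=0..1:
  [0] +1/6 = 1/6
  [1] −1/2 = -1/2
S = -1/3
C² = P²·S² = 1/6 ; C = -0.408248

-0.408248  (= −√(1/6))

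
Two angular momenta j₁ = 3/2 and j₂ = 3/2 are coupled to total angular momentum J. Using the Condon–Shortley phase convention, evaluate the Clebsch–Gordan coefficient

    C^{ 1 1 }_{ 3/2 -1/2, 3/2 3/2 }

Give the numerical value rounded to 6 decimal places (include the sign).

+0.547723  (= +√(3/10))

triangle: 2!·1!·1!/5! = 2/120
(j±m)!: 1!·2!·3!·0!·2!·0! = 24
prefactor² = (2J+1)·Δ·N² = 6/5
  k=2: +1/(2!·0!·0!·1!·1!·0!) = 1/2
Σ = 1/2  ⇒  CG² = 6/5·1/2² = 3/10
CG = +√(3/10) = +0.547723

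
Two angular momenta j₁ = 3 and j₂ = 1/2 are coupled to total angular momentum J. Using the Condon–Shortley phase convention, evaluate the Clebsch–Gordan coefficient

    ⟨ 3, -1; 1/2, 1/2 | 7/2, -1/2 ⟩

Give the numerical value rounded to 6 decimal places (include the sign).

√[8·0!6!1!/8! · 2!4!1!0!3!4!] = √(6912/7)
  +(−1)^0/∏(0,0,4,1,2,0)! = 1/48  (running 1/48)
⟨..|..⟩ = √(6912/7)·(1/48) = +0.654654

+0.654654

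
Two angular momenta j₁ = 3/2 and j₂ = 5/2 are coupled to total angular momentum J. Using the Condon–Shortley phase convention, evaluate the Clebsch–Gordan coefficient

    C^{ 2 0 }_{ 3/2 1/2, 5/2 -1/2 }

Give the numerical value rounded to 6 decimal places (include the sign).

j₁+j₂−J=2  J+j₁−j₂=1  J−j₁+j₂=3  j₁+j₂+J+1=7
(j₁±m₁, j₂±m₂, J±M) = (2,1,2,3,2,2)
P² = 8/7
sum k=0..1:
  [0] +1/4 = 1/4
  [1] −1/2 = -1/2
S = -1/4
C² = P²·S² = 1/14 ; C = -0.267261

−√(1/14) = -0.267261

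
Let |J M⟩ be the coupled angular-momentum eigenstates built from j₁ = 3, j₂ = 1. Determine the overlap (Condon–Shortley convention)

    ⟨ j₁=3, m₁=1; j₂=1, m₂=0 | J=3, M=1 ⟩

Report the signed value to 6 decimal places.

√[7·1!5!1!/8! · 4!2!1!1!4!2!] = √(48)
  +(−1)^0/∏(0,1,2,1,3,0)! = 1/12  (running 1/12)
  +(−1)^1/∏(1,0,1,0,4,1)! = -1/24  (running 1/24)
⟨..|..⟩ = √(48)·(1/24) = +0.288675

+√(1/12) = +0.288675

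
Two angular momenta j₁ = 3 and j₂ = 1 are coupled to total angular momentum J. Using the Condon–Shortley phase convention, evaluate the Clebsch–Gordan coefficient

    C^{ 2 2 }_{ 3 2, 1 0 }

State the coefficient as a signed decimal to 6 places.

√[5·2!4!0!/7! · 5!1!1!1!4!0!] = √(960/7)
  +(−1)^1/∏(1,1,0,0,4,0)! = -1/24  (running -1/24)
⟨..|..⟩ = √(960/7)·(-1/24) = -0.487950

-0.487950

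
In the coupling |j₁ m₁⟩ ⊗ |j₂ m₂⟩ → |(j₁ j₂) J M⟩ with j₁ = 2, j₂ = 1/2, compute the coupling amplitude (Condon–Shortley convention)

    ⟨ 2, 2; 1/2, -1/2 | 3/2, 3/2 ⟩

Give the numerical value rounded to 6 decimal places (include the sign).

triangle: 1!*3!*0!/5! = 6/120
(j±m)!: 4!*0!*0!*1!*3!*0! = 144
prefactor² = (2J+1)*Δ*N² = 144/5
  k=0: +1/(0!*1!*0!*0!*3!*0!) = 1/6
Σ = 1/6  ⇒  CG² = 144/5*1/6² = 4/5
CG = +√(4/5) = +0.894427

+√(4/5) ≈ +0.894427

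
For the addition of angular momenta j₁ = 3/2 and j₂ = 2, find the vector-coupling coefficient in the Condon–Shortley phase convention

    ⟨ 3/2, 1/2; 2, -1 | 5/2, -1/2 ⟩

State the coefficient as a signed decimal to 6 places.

√[6·1!2!3!/7! · 2!1!1!3!2!3!] = √(72/35)
  +(−1)^0/∏(0,1,1,1,1,2)! = 1/2  (running 1/2)
  +(−1)^1/∏(1,0,0,0,2,3)! = -1/12  (running 5/12)
⟨..|..⟩ = √(72/35)·(5/12) = +0.597614

+0.597614  (= +√(5/14))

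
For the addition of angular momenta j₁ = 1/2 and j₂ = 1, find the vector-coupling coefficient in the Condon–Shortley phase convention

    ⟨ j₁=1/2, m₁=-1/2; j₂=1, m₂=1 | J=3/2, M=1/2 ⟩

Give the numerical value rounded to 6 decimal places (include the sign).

+√(1/3) ≈ +0.577350

triangle: 0!·1!·2!/4! = 2/24
(j±m)!: 0!·1!·2!·0!·2!·1! = 4
prefactor² = (2J+1)·Δ·N² = 4/3
  k=0: +1/(0!·0!·1!·2!·0!·0!) = 1/2
Σ = 1/2  ⇒  CG² = 4/3·1/2² = 1/3
CG = +√(1/3) = +0.577350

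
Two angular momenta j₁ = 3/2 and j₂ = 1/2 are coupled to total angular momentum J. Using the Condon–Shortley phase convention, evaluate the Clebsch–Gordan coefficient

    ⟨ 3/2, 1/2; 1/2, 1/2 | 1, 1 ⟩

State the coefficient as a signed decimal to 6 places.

√[3·1!2!0!/4! · 2!1!1!0!2!0!] = √(1)
  +(−1)^1/∏(1,0,0,0,2,0)! = -1/2  (running -1/2)
⟨..|..⟩ = √(1)·(-1/2) = -0.500000

−√(1/4) ≈ -0.500000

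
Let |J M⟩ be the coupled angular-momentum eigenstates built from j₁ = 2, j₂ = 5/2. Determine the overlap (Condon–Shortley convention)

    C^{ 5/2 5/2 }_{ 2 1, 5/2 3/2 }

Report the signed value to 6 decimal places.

triangle: 2!*2!*3!/8! = 24/40320
(j±m)!: 3!*1!*4!*1!*5!*0! = 17280
prefactor² = (2J+1)*Δ*N² = 432/7
  k=1: −1/(1!*1!*0!*3!*2!*0!) = -1/12
Σ = -1/12  ⇒  CG² = 432/7*(-1/12)² = 3/7
CG = −√(3/7) = -0.654654

−√(3/7) ≈ -0.654654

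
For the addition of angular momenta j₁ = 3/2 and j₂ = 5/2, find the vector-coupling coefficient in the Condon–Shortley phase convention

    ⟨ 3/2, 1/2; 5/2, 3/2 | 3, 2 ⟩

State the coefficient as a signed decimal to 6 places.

triangle: 1!·2!·4!/8! = 48/40320
(j±m)!: 2!·1!·4!·1!·5!·1! = 5760
prefactor² = (2J+1)·Δ·N² = 48
  k=0: +1/(0!·1!·1!·4!·1!·0!) = 1/24
  k=1: −1/(1!·0!·0!·3!·2!·1!) = -1/12
Σ = -1/24  ⇒  CG² = 48·(-1/24)² = 1/12
CG = −√(1/12) = -0.288675

-0.288675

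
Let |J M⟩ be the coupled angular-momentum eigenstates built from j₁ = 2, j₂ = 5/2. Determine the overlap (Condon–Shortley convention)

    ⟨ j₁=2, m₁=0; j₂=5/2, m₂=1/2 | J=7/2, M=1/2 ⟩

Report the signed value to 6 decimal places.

triangle: 1!×3!×4!/9! = 144/362880
(j±m)!: 2!×2!×3!×2!×4!×3! = 6912
prefactor² = (2J+1)×Δ×N² = 768/35
  k=0: +1/(0!×1!×2!×3!×1!×1!) = 1/12
  k=1: −1/(1!×0!×1!×2!×2!×2!) = -1/8
Σ = -1/24  ⇒  CG² = 768/35×(-1/24)² = 4/105
CG = −√(4/105) = -0.195180

−√(4/105) ≈ -0.195180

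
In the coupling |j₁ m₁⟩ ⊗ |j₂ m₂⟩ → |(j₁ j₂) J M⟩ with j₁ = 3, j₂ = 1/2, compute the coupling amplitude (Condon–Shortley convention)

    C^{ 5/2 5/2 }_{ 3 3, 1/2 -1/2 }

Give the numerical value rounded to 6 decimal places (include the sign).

triangle: 1!·5!·0!/7! = 120/5040
(j±m)!: 6!·0!·0!·1!·5!·0! = 86400
prefactor² = (2J+1)·Δ·N² = 86400/7
  k=0: +1/(0!·1!·0!·0!·5!·0!) = 1/120
Σ = 1/120  ⇒  CG² = 86400/7·1/120² = 6/7
CG = +√(6/7) = +0.925820

+√(6/7) = +0.925820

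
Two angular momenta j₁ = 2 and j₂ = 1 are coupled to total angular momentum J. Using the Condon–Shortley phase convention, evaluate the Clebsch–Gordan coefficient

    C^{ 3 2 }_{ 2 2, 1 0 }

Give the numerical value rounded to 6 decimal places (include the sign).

+√(1/3) ≈ +0.577350

triangle: 0!*4!*2!/7! = 48/5040
(j±m)!: 4!*0!*1!*1!*5!*1! = 2880
prefactor² = (2J+1)*Δ*N² = 192
  k=0: +1/(0!*0!*0!*1!*4!*1!) = 1/24
Σ = 1/24  ⇒  CG² = 192*1/24² = 1/3
CG = +√(1/3) = +0.577350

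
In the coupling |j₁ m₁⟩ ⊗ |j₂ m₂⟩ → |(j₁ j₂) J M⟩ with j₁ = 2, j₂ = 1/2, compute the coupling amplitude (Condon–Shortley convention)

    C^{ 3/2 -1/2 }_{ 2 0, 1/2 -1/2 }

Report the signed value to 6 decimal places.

+0.632456

triangle: 1!×3!×0!/5! = 6/120
(j±m)!: 2!×2!×0!×1!×1!×2! = 8
prefactor² = (2J+1)×Δ×N² = 8/5
  k=0: +1/(0!×1!×2!×0!×1!×0!) = 1/2
Σ = 1/2  ⇒  CG² = 8/5×1/2² = 2/5
CG = +√(2/5) = +0.632456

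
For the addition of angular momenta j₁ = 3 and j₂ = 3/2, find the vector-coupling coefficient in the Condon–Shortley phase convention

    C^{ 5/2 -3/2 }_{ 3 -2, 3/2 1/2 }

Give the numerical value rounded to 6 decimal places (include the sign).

+0.267261

triangle: 2!×4!×1!/8! = 48/40320
(j±m)!: 1!×5!×2!×1!×1!×4! = 5760
prefactor² = (2J+1)×Δ×N² = 288/7
  k=1: −1/(1!×1!×4!×1!×0!×0!) = -1/24
  k=2: +1/(2!×0!×3!×0!×1!×1!) = 1/12
Σ = 1/24  ⇒  CG² = 288/7×1/24² = 1/14
CG = +√(1/14) = +0.267261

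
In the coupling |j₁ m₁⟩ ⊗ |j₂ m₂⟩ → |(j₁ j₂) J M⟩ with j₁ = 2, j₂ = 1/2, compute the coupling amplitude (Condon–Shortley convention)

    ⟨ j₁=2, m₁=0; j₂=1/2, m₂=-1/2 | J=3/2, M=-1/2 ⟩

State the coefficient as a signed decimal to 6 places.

triangle: 1!*3!*0!/5! = 6/120
(j±m)!: 2!*2!*0!*1!*1!*2! = 8
prefactor² = (2J+1)*Δ*N² = 8/5
  k=0: +1/(0!*1!*2!*0!*1!*0!) = 1/2
Σ = 1/2  ⇒  CG² = 8/5*1/2² = 2/5
CG = +√(2/5) = +0.632456

+√(2/5) ≈ +0.632456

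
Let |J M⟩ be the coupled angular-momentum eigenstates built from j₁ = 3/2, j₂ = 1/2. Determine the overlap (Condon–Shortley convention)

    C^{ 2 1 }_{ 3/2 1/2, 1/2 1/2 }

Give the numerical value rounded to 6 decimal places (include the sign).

+√(3/4) = +0.866025

triangle: 0!*3!*1!/5! = 6/120
(j±m)!: 2!*1!*1!*0!*3!*1! = 12
prefactor² = (2J+1)*Δ*N² = 3
  k=0: +1/(0!*0!*1!*1!*2!*0!) = 1/2
Σ = 1/2  ⇒  CG² = 3*1/2² = 3/4
CG = +√(3/4) = +0.866025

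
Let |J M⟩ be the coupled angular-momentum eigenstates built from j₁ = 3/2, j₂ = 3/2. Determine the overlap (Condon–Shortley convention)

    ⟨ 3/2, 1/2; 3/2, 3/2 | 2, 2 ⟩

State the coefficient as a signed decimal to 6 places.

j₁+j₂−J=1  J+j₁−j₂=2  J−j₁+j₂=2  j₁+j₂+J+1=6
(j₁±m₁, j₂±m₂, J±M) = (2,1,3,0,4,0)
P² = 8
sum k=1..1:
  [1] −1/4 = -1/4
S = -1/4
C² = P²·S² = 1/2 ; C = -0.707107

-0.707107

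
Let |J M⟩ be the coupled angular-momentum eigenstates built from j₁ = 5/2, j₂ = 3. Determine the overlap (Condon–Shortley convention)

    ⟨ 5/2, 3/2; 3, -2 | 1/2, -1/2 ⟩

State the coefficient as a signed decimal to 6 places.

j₁+j₂−J=5  J+j₁−j₂=0  J−j₁+j₂=1  j₁+j₂+J+1=7
(j₁±m₁, j₂±m₂, J±M) = (4,1,1,5,0,1)
P² = 960/7
sum k=1..1:
  [1] −1/24 = -1/24
S = -1/24
C² = P²·S² = 5/21 ; C = -0.487950

−√(5/21) = -0.487950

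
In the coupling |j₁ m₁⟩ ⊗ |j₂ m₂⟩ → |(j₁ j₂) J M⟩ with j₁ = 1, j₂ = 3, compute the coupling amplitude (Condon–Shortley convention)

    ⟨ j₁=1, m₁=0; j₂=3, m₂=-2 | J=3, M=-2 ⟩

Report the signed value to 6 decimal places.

triangle: 1!*1!*5!/8! = 120/40320
(j±m)!: 1!*1!*1!*5!*1!*5! = 14400
prefactor² = (2J+1)*Δ*N² = 300
  k=0: +1/(0!*1!*1!*1!*0!*4!) = 1/24
  k=1: −1/(1!*0!*0!*0!*1!*5!) = -1/120
Σ = 1/30  ⇒  CG² = 300*1/30² = 1/3
CG = +√(1/3) = +0.577350

+√(1/3) = +0.577350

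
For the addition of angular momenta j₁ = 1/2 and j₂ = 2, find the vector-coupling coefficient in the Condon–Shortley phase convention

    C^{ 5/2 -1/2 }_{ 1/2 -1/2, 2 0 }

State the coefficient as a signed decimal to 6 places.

triangle: 0!*1!*4!/6! = 24/720
(j±m)!: 0!*1!*2!*2!*2!*3! = 48
prefactor² = (2J+1)*Δ*N² = 48/5
  k=0: +1/(0!*0!*1!*2!*0!*2!) = 1/4
Σ = 1/4  ⇒  CG² = 48/5*1/4² = 3/5
CG = +√(3/5) = +0.774597

+√(3/5) = +0.774597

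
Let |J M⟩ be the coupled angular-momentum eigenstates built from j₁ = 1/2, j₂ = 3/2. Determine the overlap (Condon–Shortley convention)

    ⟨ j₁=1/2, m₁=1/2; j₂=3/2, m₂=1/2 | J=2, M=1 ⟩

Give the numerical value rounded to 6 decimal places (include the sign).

triangle: 0!×1!×3!/5! = 6/120
(j±m)!: 1!×0!×2!×1!×3!×1! = 12
prefactor² = (2J+1)×Δ×N² = 3
  k=0: +1/(0!×0!×0!×2!×1!×1!) = 1/2
Σ = 1/2  ⇒  CG² = 3×1/2² = 3/4
CG = +√(3/4) = +0.866025

+0.866025  (= +√(3/4))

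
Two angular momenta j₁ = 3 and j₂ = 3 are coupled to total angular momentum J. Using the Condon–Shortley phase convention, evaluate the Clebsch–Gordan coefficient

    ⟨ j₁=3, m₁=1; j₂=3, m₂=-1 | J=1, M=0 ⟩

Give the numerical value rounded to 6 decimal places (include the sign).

+0.188982

triangle: 5!*1!*1!/8! = 120/40320
(j±m)!: 4!*2!*2!*4!*1!*1! = 2304
prefactor² = (2J+1)*Δ*N² = 144/7
  k=1: −1/(1!*4!*1!*1!*0!*0!) = -1/24
  k=2: +1/(2!*3!*0!*0!*1!*1!) = 1/12
Σ = 1/24  ⇒  CG² = 144/7*1/24² = 1/28
CG = +√(1/28) = +0.188982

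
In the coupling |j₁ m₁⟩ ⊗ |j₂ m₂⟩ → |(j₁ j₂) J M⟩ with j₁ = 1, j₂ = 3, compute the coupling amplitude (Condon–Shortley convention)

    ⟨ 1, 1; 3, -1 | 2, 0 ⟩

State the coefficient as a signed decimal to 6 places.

+0.534522  (= +√(2/7))

triangle: 2!·0!·4!/7! = 48/5040
(j±m)!: 2!·0!·2!·4!·2!·2! = 384
prefactor² = (2J+1)·Δ·N² = 128/7
  k=0: +1/(0!·2!·0!·2!·0!·2!) = 1/8
Σ = 1/8  ⇒  CG² = 128/7·1/8² = 2/7
CG = +√(2/7) = +0.534522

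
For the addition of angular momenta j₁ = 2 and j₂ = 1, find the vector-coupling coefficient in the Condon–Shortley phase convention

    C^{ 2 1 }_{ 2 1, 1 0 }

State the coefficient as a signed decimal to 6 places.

√[5·1!3!1!/6! · 3!1!1!1!3!1!] = √(3/2)
  +(−1)^0/∏(0,1,1,1,2,0)! = 1/2  (running 1/2)
  +(−1)^1/∏(1,0,0,0,3,1)! = -1/6  (running 1/3)
⟨..|..⟩ = √(3/2)·(1/3) = +0.408248

+√(1/6) ≈ +0.408248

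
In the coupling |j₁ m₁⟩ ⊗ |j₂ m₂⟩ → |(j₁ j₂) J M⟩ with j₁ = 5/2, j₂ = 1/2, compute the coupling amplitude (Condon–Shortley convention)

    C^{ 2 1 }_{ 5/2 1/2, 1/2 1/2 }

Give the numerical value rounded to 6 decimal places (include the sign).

√[5·1!4!0!/6! · 3!2!1!0!3!1!] = √(12)
  +(−1)^1/∏(1,0,1,0,3,0)! = -1/6  (running -1/6)
⟨..|..⟩ = √(12)·(-1/6) = -0.577350

−√(1/3) ≈ -0.577350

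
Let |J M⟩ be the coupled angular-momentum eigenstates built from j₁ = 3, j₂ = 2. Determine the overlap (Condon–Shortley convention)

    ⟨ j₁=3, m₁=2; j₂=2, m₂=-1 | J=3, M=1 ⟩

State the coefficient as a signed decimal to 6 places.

+√(1/4) ≈ +0.500000

j₁+j₂−J=2  J+j₁−j₂=4  J−j₁+j₂=2  j₁+j₂+J+1=9
(j₁±m₁, j₂±m₂, J±M) = (5,1,1,3,4,2)
P² = 64
sum k=0..1:
  [0] +1/12 = 1/12
  [1] −1/48 = -1/48
S = 1/16
C² = P²·S² = 1/4 ; C = +0.500000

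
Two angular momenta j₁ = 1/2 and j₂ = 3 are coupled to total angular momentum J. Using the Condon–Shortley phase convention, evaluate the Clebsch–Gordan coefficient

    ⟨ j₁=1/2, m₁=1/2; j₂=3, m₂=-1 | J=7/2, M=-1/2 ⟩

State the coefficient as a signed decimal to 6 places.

+√(3/7) ≈ +0.654654

j₁+j₂−J=0  J+j₁−j₂=1  J−j₁+j₂=6  j₁+j₂+J+1=8
(j₁±m₁, j₂±m₂, J±M) = (1,0,2,4,3,4)
P² = 6912/7
sum k=0..0:
  [0] +1/48 = 1/48
S = 1/48
C² = P²·S² = 3/7 ; C = +0.654654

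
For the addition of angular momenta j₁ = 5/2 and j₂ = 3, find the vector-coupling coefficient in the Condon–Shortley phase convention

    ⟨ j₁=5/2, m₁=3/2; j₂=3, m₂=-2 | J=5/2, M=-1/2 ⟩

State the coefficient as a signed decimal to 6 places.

j₁+j₂−J=3  J+j₁−j₂=2  J−j₁+j₂=3  j₁+j₂+J+1=9
(j₁±m₁, j₂±m₂, J±M) = (4,1,1,5,2,3)
P² = 288/7
sum k=0..1:
  [0] +1/12 = 1/12
  [1] −1/24 = -1/24
S = 1/24
C² = P²·S² = 1/14 ; C = +0.267261

+√(1/14) = +0.267261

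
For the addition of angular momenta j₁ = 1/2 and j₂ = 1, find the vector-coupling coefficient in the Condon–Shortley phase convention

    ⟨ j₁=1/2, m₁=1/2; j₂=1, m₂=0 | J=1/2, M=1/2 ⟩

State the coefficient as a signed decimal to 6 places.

j₁+j₂−J=1  J+j₁−j₂=0  J−j₁+j₂=1  j₁+j₂+J+1=3
(j₁±m₁, j₂±m₂, J±M) = (1,0,1,1,1,0)
P² = 1/3
sum k=0..0:
  [0] +1/1 = 1
S = 1
C² = P²·S² = 1/3 ; C = +0.577350

+0.577350  (= +√(1/3))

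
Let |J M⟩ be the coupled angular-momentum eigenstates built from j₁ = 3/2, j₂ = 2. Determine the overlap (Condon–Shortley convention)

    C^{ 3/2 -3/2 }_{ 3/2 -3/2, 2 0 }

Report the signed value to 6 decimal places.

√[4·2!1!2!/6! · 0!3!2!2!0!3!] = √(16/5)
  +(−1)^2/∏(2,0,1,0,0,2)! = 1/4  (running 1/4)
⟨..|..⟩ = √(16/5)·(1/4) = +0.447214

+0.447214  (= +√(1/5))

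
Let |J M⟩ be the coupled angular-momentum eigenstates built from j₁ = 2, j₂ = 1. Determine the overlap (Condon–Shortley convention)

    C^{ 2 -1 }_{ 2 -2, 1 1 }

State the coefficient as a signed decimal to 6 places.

√[5·1!3!1!/6! · 0!4!2!0!1!3!] = √(12)
  +(−1)^1/∏(1,0,3,1,0,0)! = -1/6  (running -1/6)
⟨..|..⟩ = √(12)·(-1/6) = -0.577350

−√(1/3) ≈ -0.577350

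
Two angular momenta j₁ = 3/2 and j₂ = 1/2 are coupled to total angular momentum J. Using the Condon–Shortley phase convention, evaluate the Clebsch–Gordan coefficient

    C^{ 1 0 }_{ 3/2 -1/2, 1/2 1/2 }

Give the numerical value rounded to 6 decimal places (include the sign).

√[3·1!2!0!/4! · 1!2!1!0!1!1!] = √(1/2)
  +(−1)^1/∏(1,0,1,0,1,0)! = -1  (running -1)
⟨..|..⟩ = √(1/2)·(-1) = -0.707107

−√(1/2) ≈ -0.707107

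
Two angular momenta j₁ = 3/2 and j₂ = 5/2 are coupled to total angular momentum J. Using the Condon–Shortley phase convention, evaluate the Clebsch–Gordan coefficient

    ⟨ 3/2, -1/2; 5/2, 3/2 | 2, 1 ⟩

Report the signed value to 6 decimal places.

+0.154303  (= +√(1/42))

triangle: 2!·1!·3!/7! = 12/5040
(j±m)!: 1!·2!·4!·1!·3!·1! = 288
prefactor² = (2J+1)·Δ·N² = 24/7
  k=1: −1/(1!·1!·1!·3!·0!·0!) = -1/6
  k=2: +1/(2!·0!·0!·2!·1!·1!) = 1/4
Σ = 1/12  ⇒  CG² = 24/7·1/12² = 1/42
CG = +√(1/42) = +0.154303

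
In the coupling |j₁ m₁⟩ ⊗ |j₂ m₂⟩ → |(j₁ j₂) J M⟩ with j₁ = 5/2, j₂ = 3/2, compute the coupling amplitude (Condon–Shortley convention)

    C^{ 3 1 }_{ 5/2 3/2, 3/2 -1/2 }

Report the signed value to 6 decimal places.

+√(49/120) = +0.639010

triangle: 1!×4!×2!/8! = 48/40320
(j±m)!: 4!×1!×1!×2!×4!×2! = 2304
prefactor² = (2J+1)×Δ×N² = 96/5
  k=0: +1/(0!×1!×1!×1!×3!×1!) = 1/6
  k=1: −1/(1!×0!×0!×0!×4!×2!) = -1/48
Σ = 7/48  ⇒  CG² = 96/5×7/48² = 49/120
CG = +√(49/120) = +0.639010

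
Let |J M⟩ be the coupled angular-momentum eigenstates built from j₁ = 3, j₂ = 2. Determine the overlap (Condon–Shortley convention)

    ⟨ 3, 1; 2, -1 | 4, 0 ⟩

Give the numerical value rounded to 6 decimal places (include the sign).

√[9·1!5!3!/10! · 4!2!1!3!4!4!] = √(10368/35)
  +(−1)^0/∏(0,1,2,1,3,2)! = 1/24  (running 1/24)
  +(−1)^1/∏(1,0,1,0,4,3)! = -1/144  (running 5/144)
⟨..|..⟩ = √(10368/35)·(5/144) = +0.597614

+0.597614  (= +√(5/14))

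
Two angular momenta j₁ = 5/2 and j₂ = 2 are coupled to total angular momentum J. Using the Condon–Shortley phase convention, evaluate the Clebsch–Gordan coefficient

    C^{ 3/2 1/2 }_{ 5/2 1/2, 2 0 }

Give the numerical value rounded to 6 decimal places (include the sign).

j₁+j₂−J=3  J+j₁−j₂=2  J−j₁+j₂=1  j₁+j₂+J+1=7
(j₁±m₁, j₂±m₂, J±M) = (3,2,2,2,2,1)
P² = 32/35
sum k=1..2:
  [1] −1/2 = -1/2
  [2] +1/4 = 1/4
S = -1/4
C² = P²·S² = 2/35 ; C = -0.239046

-0.239046  (= −√(2/35))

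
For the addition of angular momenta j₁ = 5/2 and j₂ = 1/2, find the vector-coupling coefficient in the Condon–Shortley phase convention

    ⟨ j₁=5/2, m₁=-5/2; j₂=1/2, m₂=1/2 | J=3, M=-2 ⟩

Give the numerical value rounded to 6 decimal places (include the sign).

j₁+j₂−J=0  J+j₁−j₂=5  J−j₁+j₂=1  j₁+j₂+J+1=7
(j₁±m₁, j₂±m₂, J±M) = (0,5,1,0,1,5)
P² = 2400
sum k=0..0:
  [0] +1/120 = 1/120
S = 1/120
C² = P²·S² = 1/6 ; C = +0.408248

+0.408248  (= +√(1/6))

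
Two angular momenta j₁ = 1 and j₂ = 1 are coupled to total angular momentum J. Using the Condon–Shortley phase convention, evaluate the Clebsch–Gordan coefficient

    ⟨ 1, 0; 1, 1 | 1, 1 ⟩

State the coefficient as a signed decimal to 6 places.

√[3·1!1!1!/4! · 1!1!2!0!2!0!] = √(1/2)
  +(−1)^1/∏(1,0,0,1,1,0)! = -1  (running -1)
⟨..|..⟩ = √(1/2)·(-1) = -0.707107

-0.707107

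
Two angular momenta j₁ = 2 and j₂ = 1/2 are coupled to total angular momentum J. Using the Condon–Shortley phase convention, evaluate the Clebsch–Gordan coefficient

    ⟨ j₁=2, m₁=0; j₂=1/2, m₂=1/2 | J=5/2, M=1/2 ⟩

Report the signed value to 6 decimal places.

j₁+j₂−J=0  J+j₁−j₂=4  J−j₁+j₂=1  j₁+j₂+J+1=6
(j₁±m₁, j₂±m₂, J±M) = (2,2,1,0,3,2)
P² = 48/5
sum k=0..0:
  [0] +1/4 = 1/4
S = 1/4
C² = P²·S² = 3/5 ; C = +0.774597

+√(3/5) = +0.774597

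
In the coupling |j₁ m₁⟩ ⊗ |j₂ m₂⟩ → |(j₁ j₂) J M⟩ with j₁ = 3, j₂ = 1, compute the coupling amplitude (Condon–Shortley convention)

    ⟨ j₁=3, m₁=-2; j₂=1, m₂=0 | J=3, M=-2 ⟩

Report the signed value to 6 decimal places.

j₁+j₂−J=1  J+j₁−j₂=5  J−j₁+j₂=1  j₁+j₂+J+1=8
(j₁±m₁, j₂±m₂, J±M) = (1,5,1,1,1,5)
P² = 300
sum k=0..1:
  [0] +1/120 = 1/120
  [1] −1/24 = -1/24
S = -1/30
C² = P²·S² = 1/3 ; C = -0.577350

-0.577350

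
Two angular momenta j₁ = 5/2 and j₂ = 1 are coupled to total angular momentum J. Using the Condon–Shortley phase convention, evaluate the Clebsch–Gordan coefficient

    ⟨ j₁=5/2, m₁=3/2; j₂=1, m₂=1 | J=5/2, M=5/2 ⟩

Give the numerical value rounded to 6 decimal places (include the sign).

√[6·1!4!1!/7! · 4!1!2!0!5!0!] = √(1152/7)
  +(−1)^1/∏(1,0,0,1,4,0)! = -1/24  (running -1/24)
⟨..|..⟩ = √(1152/7)·(-1/24) = -0.534522

-0.534522  (= −√(2/7))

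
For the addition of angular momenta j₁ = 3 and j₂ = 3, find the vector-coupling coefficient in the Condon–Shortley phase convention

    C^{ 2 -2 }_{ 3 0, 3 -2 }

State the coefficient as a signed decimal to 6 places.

triangle: 4!*2!*2!/9! = 96/362880
(j±m)!: 3!*3!*1!*5!*0!*4! = 103680
prefactor² = (2J+1)*Δ*N² = 960/7
  k=1: −1/(1!*3!*2!*0!*0!*2!) = -1/24
Σ = -1/24  ⇒  CG² = 960/7*(-1/24)² = 5/21
CG = −√(5/21) = -0.487950

-0.487950  (= −√(5/21))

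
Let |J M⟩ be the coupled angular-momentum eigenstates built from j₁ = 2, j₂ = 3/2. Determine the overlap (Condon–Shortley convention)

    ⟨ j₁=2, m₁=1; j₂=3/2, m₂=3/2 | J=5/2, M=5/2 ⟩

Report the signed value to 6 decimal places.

−√(3/7) = -0.654654

j₁+j₂−J=1  J+j₁−j₂=3  J−j₁+j₂=2  j₁+j₂+J+1=7
(j₁±m₁, j₂±m₂, J±M) = (3,1,3,0,5,0)
P² = 432/7
sum k=1..1:
  [1] −1/12 = -1/12
S = -1/12
C² = P²·S² = 3/7 ; C = -0.654654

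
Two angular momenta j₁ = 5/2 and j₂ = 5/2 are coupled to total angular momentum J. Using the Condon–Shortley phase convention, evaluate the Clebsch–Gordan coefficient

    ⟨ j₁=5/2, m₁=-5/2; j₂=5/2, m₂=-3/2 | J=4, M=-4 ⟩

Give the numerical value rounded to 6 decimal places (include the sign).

j₁+j₂−J=1  J+j₁−j₂=4  J−j₁+j₂=4  j₁+j₂+J+1=10
(j₁±m₁, j₂±m₂, J±M) = (0,5,1,4,0,8)
P² = 165888
sum k=1..1:
  [1] −1/576 = -1/576
S = -1/576
C² = P²·S² = 1/2 ; C = -0.707107

−√(1/2) ≈ -0.707107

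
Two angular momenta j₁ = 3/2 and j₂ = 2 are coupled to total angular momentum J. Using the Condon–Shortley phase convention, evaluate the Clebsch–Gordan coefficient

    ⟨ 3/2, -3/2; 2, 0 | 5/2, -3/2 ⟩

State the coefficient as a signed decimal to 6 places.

-0.717137

triangle: 1!·2!·3!/7! = 12/5040
(j±m)!: 0!·3!·2!·2!·1!·4! = 576
prefactor² = (2J+1)·Δ·N² = 288/35
  k=1: −1/(1!·0!·2!·1!·0!·2!) = -1/4
Σ = -1/4  ⇒  CG² = 288/35·(-1/4)² = 18/35
CG = −√(18/35) = -0.717137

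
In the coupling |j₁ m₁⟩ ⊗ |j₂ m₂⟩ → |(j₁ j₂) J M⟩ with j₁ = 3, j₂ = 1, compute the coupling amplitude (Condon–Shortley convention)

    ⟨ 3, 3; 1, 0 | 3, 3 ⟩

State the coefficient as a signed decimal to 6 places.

+0.866025

j₁+j₂−J=1  J+j₁−j₂=5  J−j₁+j₂=1  j₁+j₂+J+1=8
(j₁±m₁, j₂±m₂, J±M) = (6,0,1,1,6,0)
P² = 10800
sum k=0..0:
  [0] +1/120 = 1/120
S = 1/120
C² = P²·S² = 3/4 ; C = +0.866025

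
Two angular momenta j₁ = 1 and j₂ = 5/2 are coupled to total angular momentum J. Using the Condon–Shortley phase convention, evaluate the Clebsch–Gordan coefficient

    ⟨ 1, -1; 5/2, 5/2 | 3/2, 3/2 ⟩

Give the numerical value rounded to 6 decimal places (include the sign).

+√(2/3) ≈ +0.816497

triangle: 2!×0!×3!/6! = 12/720
(j±m)!: 0!×2!×5!×0!×3!×0! = 1440
prefactor² = (2J+1)×Δ×N² = 96
  k=2: +1/(2!×0!×0!×3!×0!×0!) = 1/12
Σ = 1/12  ⇒  CG² = 96×1/12² = 2/3
CG = +√(2/3) = +0.816497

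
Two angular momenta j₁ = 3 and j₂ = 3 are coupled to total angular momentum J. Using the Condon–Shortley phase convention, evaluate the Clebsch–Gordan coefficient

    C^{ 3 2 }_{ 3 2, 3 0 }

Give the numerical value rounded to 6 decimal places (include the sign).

√[7·3!3!3!/10! · 5!1!3!3!5!1!] = √(216)
  +(−1)^0/∏(0,3,1,3,2,0)! = 1/72  (running 1/72)
  +(−1)^1/∏(1,2,0,2,3,1)! = -1/24  (running -1/36)
⟨..|..⟩ = √(216)·(-1/36) = -0.408248

−√(1/6) ≈ -0.408248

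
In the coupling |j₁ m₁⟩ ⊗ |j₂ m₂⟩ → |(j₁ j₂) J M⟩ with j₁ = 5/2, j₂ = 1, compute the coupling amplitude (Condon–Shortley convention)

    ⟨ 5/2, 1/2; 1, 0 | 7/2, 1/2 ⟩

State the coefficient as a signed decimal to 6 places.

j₁+j₂−J=0  J+j₁−j₂=5  J−j₁+j₂=2  j₁+j₂+J+1=8
(j₁±m₁, j₂±m₂, J±M) = (3,2,1,1,4,3)
P² = 576/7
sum k=0..0:
  [0] +1/12 = 1/12
S = 1/12
C² = P²·S² = 4/7 ; C = +0.755929

+√(4/7) ≈ +0.755929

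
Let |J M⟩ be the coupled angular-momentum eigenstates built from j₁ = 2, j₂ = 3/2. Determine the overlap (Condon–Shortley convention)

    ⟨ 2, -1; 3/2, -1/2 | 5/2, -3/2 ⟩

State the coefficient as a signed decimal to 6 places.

√[6·1!3!2!/7! · 1!3!1!2!1!4!] = √(144/35)
  +(−1)^0/∏(0,1,3,1,0,1)! = 1/6  (running 1/6)
  +(−1)^1/∏(1,0,2,0,1,2)! = -1/4  (running -1/12)
⟨..|..⟩ = √(144/35)·(-1/12) = -0.169031

-0.169031  (= −√(1/35))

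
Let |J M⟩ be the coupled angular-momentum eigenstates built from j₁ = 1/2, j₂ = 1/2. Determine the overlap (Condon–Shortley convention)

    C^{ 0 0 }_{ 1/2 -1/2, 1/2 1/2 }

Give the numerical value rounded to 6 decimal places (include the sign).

√[1·1!0!0!/2! · 0!1!1!0!0!0!] = √(1/2)
  +(−1)^1/∏(1,0,0,0,0,0)! = -1  (running -1)
⟨..|..⟩ = √(1/2)·(-1) = -0.707107

-0.707107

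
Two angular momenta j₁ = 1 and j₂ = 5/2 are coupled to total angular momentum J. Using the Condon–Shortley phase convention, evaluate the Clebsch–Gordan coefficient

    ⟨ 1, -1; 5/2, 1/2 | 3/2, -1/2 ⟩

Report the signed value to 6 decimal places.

√[4·2!0!3!/6! · 0!2!3!2!1!2!] = √(16/5)
  +(−1)^2/∏(2,0,0,1,0,2)! = 1/4  (running 1/4)
⟨..|..⟩ = √(16/5)·(1/4) = +0.447214

+√(1/5) = +0.447214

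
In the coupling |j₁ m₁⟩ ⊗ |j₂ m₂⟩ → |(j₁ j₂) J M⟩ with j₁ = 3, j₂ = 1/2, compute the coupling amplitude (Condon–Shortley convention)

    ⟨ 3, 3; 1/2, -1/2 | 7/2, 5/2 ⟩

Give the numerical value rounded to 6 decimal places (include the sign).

+0.377964

√[8·0!6!1!/8! · 6!0!0!1!6!1!] = √(518400/7)
  +(−1)^0/∏(0,0,0,0,6,1)! = 1/720  (running 1/720)
⟨..|..⟩ = √(518400/7)·(1/720) = +0.377964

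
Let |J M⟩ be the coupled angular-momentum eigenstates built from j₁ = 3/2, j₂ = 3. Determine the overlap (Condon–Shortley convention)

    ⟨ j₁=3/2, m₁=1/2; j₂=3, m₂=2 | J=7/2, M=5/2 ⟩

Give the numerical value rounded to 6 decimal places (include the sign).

√[8·1!2!5!/9! · 2!1!5!1!6!1!] = √(6400/7)
  +(−1)^0/∏(0,1,1,5,1,0)! = 1/120  (running 1/120)
  +(−1)^1/∏(1,0,0,4,2,1)! = -1/48  (running -1/80)
⟨..|..⟩ = √(6400/7)·(-1/80) = -0.377964

-0.377964  (= −√(1/7))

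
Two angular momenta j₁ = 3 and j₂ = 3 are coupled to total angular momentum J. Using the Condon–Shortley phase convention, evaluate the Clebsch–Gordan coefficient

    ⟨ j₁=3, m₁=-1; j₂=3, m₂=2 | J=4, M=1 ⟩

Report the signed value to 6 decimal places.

+0.455842  (= +√(16/77))

triangle: 2!×4!×4!/11! = 1152/39916800
(j±m)!: 2!×4!×5!×1!×5!×3! = 4147200
prefactor² = (2J+1)×Δ×N² = 82944/77
  k=1: −1/(1!×1!×3!×4!×1!×0!) = -1/144
  k=2: +1/(2!×0!×2!×3!×2!×1!) = 1/48
Σ = 1/72  ⇒  CG² = 82944/77×1/72² = 16/77
CG = +√(16/77) = +0.455842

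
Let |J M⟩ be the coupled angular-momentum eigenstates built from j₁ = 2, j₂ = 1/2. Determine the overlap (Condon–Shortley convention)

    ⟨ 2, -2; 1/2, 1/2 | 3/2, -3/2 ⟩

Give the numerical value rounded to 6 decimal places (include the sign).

−√(4/5) ≈ -0.894427

triangle: 1!×3!×0!/5! = 6/120
(j±m)!: 0!×4!×1!×0!×0!×3! = 144
prefactor² = (2J+1)×Δ×N² = 144/5
  k=1: −1/(1!×0!×3!×0!×0!×0!) = -1/6
Σ = -1/6  ⇒  CG² = 144/5×(-1/6)² = 4/5
CG = −√(4/5) = -0.894427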